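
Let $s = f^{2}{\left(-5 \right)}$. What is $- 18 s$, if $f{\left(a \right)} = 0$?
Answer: $0$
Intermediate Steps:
$s = 0$ ($s = 0^{2} = 0$)
$- 18 s = \left(-18\right) 0 = 0$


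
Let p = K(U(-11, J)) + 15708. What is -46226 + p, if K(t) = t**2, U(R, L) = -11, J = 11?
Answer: -30397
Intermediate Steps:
p = 15829 (p = (-11)**2 + 15708 = 121 + 15708 = 15829)
-46226 + p = -46226 + 15829 = -30397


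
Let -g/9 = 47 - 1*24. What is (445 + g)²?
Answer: 56644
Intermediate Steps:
g = -207 (g = -9*(47 - 1*24) = -9*(47 - 24) = -9*23 = -207)
(445 + g)² = (445 - 207)² = 238² = 56644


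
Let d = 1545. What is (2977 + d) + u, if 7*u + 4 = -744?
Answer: 30906/7 ≈ 4415.1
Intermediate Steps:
u = -748/7 (u = -4/7 + (1/7)*(-744) = -4/7 - 744/7 = -748/7 ≈ -106.86)
(2977 + d) + u = (2977 + 1545) - 748/7 = 4522 - 748/7 = 30906/7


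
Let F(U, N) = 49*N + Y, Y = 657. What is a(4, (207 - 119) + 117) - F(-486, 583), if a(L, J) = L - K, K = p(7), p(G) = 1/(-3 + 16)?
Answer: -379861/13 ≈ -29220.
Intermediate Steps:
p(G) = 1/13
K = 1/13 ≈ 0.076923
a(L, J) = -1/13 + L (a(L, J) = L - 1*1/13 = L - 1/13 = -1/13 + L)
F(U, N) = 657 + 49*N (F(U, N) = 49*N + 657 = 657 + 49*N)
a(4, (207 - 119) + 117) - F(-486, 583) = (-1/13 + 4) - (657 + 49*583) = 51/13 - (657 + 28567) = 51/13 - 1*29224 = 51/13 - 29224 = -379861/13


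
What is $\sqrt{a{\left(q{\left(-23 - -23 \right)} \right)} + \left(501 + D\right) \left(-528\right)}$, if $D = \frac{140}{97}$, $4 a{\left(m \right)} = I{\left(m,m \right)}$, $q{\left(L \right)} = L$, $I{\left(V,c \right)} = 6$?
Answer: $\frac{i \sqrt{9984400314}}{194} \approx 515.06 i$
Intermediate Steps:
$a{\left(m \right)} = \frac{3}{2}$ ($a{\left(m \right)} = \frac{1}{4} \cdot 6 = \frac{3}{2}$)
$D = \frac{140}{97}$ ($D = 140 \cdot \frac{1}{97} = \frac{140}{97} \approx 1.4433$)
$\sqrt{a{\left(q{\left(-23 - -23 \right)} \right)} + \left(501 + D\right) \left(-528\right)} = \sqrt{\frac{3}{2} + \left(501 + \frac{140}{97}\right) \left(-528\right)} = \sqrt{\frac{3}{2} + \frac{48737}{97} \left(-528\right)} = \sqrt{\frac{3}{2} - \frac{25733136}{97}} = \sqrt{- \frac{51465981}{194}} = \frac{i \sqrt{9984400314}}{194}$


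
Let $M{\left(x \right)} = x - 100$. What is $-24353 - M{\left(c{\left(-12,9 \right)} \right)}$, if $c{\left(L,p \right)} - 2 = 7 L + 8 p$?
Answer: $-24243$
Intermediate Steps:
$c{\left(L,p \right)} = 2 + 7 L + 8 p$ ($c{\left(L,p \right)} = 2 + \left(7 L + 8 p\right) = 2 + 7 L + 8 p$)
$M{\left(x \right)} = -100 + x$
$-24353 - M{\left(c{\left(-12,9 \right)} \right)} = -24353 - \left(-100 + \left(2 + 7 \left(-12\right) + 8 \cdot 9\right)\right) = -24353 - \left(-100 + \left(2 - 84 + 72\right)\right) = -24353 - \left(-100 - 10\right) = -24353 - -110 = -24353 + 110 = -24243$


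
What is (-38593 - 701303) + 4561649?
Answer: 3821753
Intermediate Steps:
(-38593 - 701303) + 4561649 = -739896 + 4561649 = 3821753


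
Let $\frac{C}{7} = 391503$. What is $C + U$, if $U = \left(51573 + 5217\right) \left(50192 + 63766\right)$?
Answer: $6474415341$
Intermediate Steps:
$C = 2740521$ ($C = 7 \cdot 391503 = 2740521$)
$U = 6471674820$ ($U = 56790 \cdot 113958 = 6471674820$)
$C + U = 2740521 + 6471674820 = 6474415341$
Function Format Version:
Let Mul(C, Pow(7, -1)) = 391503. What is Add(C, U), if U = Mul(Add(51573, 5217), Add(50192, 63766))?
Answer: 6474415341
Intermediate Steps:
C = 2740521 (C = Mul(7, 391503) = 2740521)
U = 6471674820 (U = Mul(56790, 113958) = 6471674820)
Add(C, U) = Add(2740521, 6471674820) = 6474415341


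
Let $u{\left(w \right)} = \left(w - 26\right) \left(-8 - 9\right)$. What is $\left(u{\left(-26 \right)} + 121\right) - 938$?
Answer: $67$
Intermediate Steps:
$u{\left(w \right)} = 442 - 17 w$ ($u{\left(w \right)} = \left(-26 + w\right) \left(-17\right) = 442 - 17 w$)
$\left(u{\left(-26 \right)} + 121\right) - 938 = \left(\left(442 - -442\right) + 121\right) - 938 = \left(\left(442 + 442\right) + 121\right) - 938 = \left(884 + 121\right) - 938 = 1005 - 938 = 67$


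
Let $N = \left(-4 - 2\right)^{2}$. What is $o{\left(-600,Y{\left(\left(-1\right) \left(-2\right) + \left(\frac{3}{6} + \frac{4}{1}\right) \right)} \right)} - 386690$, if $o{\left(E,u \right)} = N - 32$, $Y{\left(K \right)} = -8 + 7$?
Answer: $-386686$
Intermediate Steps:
$N = 36$ ($N = \left(-6\right)^{2} = 36$)
$Y{\left(K \right)} = -1$
$o{\left(E,u \right)} = 4$ ($o{\left(E,u \right)} = 36 - 32 = 4$)
$o{\left(-600,Y{\left(\left(-1\right) \left(-2\right) + \left(\frac{3}{6} + \frac{4}{1}\right) \right)} \right)} - 386690 = 4 - 386690 = -386686$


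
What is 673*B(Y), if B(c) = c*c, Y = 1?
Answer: 673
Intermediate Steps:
B(c) = c²
673*B(Y) = 673*1² = 673*1 = 673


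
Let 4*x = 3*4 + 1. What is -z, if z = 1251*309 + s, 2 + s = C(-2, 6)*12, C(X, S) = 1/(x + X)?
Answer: -1932833/5 ≈ -3.8657e+5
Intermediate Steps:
x = 13/4 (x = (3*4 + 1)/4 = (12 + 1)/4 = (1/4)*13 = 13/4 ≈ 3.2500)
C(X, S) = 1/(13/4 + X)
s = 38/5 (s = -2 + (4/(13 + 4*(-2)))*12 = -2 + (4/(13 - 8))*12 = -2 + (4/5)*12 = -2 + 48/5 = 38/5 ≈ 7.6000)
z = 1932833/5 (z = 1251*309 + 38/5 = 386559 + 38/5 = 1932833/5 ≈ 3.8657e+5)
-z = -1*1932833/5 = -1932833/5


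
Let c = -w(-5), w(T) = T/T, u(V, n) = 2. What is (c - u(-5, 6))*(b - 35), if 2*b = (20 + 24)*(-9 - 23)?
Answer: 2217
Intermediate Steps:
w(T) = 1
c = -1 (c = -1*1 = -1)
b = -704 (b = ((20 + 24)*(-9 - 23))/2 = (44*(-32))/2 = (½)*(-1408) = -704)
(c - u(-5, 6))*(b - 35) = (-1 - 1*2)*(-704 - 35) = (-1 - 2)*(-739) = -3*(-739) = 2217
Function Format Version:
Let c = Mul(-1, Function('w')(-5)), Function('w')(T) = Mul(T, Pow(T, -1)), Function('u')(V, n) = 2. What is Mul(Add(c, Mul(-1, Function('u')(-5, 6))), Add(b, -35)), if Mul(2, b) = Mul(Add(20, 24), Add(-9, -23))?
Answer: 2217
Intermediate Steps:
Function('w')(T) = 1
c = -1 (c = Mul(-1, 1) = -1)
b = -704 (b = Mul(Rational(1, 2), Mul(Add(20, 24), Add(-9, -23))) = Mul(Rational(1, 2), Mul(44, -32)) = Mul(Rational(1, 2), -1408) = -704)
Mul(Add(c, Mul(-1, Function('u')(-5, 6))), Add(b, -35)) = Mul(Add(-1, Mul(-1, 2)), Add(-704, -35)) = Mul(Add(-1, -2), -739) = Mul(-3, -739) = 2217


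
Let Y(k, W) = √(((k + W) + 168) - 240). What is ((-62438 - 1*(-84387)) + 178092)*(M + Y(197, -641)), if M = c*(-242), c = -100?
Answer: 4840992200 + 400082*I*√129 ≈ 4.841e+9 + 4.5441e+6*I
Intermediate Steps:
M = 24200 (M = -100*(-242) = 24200)
Y(k, W) = √(-72 + W + k) (Y(k, W) = √(((W + k) + 168) - 240) = √((168 + W + k) - 240) = √(-72 + W + k))
((-62438 - 1*(-84387)) + 178092)*(M + Y(197, -641)) = ((-62438 - 1*(-84387)) + 178092)*(24200 + √(-72 - 641 + 197)) = ((-62438 + 84387) + 178092)*(24200 + √(-516)) = (21949 + 178092)*(24200 + 2*I*√129) = 200041*(24200 + 2*I*√129) = 4840992200 + 400082*I*√129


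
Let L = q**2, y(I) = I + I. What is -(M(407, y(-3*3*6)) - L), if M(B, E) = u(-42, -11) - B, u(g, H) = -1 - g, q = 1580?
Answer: 2496766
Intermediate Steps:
y(I) = 2*I
M(B, E) = 41 - B (M(B, E) = (-1 - 1*(-42)) - B = (-1 + 42) - B = 41 - B)
L = 2496400 (L = 1580**2 = 2496400)
-(M(407, y(-3*3*6)) - L) = -((41 - 1*407) - 1*2496400) = -((41 - 407) - 2496400) = -(-366 - 2496400) = -1*(-2496766) = 2496766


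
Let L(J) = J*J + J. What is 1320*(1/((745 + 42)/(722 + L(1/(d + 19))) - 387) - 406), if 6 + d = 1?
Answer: -29270367071880/54616697 ≈ -5.3592e+5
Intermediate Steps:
d = -5 (d = -6 + 1 = -5)
L(J) = J + J² (L(J) = J² + J = J + J²)
1320*(1/((745 + 42)/(722 + L(1/(d + 19))) - 387) - 406) = 1320*(1/((745 + 42)/(722 + (1 + 1/(-5 + 19))/(-5 + 19)) - 387) - 406) = 1320*(1/(787/(722 + (1 + 1/14)/14) - 387) - 406) = 1320*(1/(787/(722 + (1/14)*(15/14)) - 387) - 406) = 1320*(1/(787/(722 + 15/196) - 387) - 406) = 1320*(1/(787/(141527/196) - 387) - 406) = 1320*(1/(787*(196/141527) - 387) - 406) = 1320*(1/(154252/141527 - 387) - 406) = 1320*(1/(-54616697/141527) - 406) = 1320*(-141527/54616697 - 406) = 1320*(-22174520509/54616697) = -29270367071880/54616697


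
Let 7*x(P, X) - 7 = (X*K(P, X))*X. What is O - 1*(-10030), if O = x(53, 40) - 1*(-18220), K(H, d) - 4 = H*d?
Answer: 3596157/7 ≈ 5.1374e+5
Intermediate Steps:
K(H, d) = 4 + H*d
x(P, X) = 1 + X²*(4 + P*X)/7 (x(P, X) = 1 + ((X*(4 + P*X))*X)/7 = 1 + (X²*(4 + P*X))/7 = 1 + X²*(4 + P*X)/7)
O = 3525947/7 (O = (1 + (⅐)*40²*(4 + 53*40)) - 1*(-18220) = (1 + (⅐)*1600*(4 + 2120)) + 18220 = (1 + (⅐)*1600*2124) + 18220 = (1 + 3398400/7) + 18220 = 3398407/7 + 18220 = 3525947/7 ≈ 5.0371e+5)
O - 1*(-10030) = 3525947/7 - 1*(-10030) = 3525947/7 + 10030 = 3596157/7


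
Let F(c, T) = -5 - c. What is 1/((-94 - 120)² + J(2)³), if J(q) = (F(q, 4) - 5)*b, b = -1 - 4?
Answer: 1/261796 ≈ 3.8198e-6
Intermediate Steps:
b = -5
J(q) = 50 + 5*q (J(q) = ((-5 - q) - 5)*(-5) = (-10 - q)*(-5) = 50 + 5*q)
1/((-94 - 120)² + J(2)³) = 1/((-94 - 120)² + (50 + 5*2)³) = 1/((-214)² + (50 + 10)³) = 1/(45796 + 60³) = 1/(45796 + 216000) = 1/261796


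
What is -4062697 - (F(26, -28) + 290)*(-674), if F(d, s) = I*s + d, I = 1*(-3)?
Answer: -3793097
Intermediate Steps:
I = -3
F(d, s) = d - 3*s (F(d, s) = -3*s + d = d - 3*s)
-4062697 - (F(26, -28) + 290)*(-674) = -4062697 - ((26 - 3*(-28)) + 290)*(-674) = -4062697 - ((26 + 84) + 290)*(-674) = -4062697 - (110 + 290)*(-674) = -4062697 - 400*(-674) = -4062697 - 1*(-269600) = -4062697 + 269600 = -3793097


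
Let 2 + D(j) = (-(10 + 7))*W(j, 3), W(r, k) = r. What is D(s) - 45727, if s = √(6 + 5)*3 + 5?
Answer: -45814 - 51*√11 ≈ -45983.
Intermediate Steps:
s = 5 + 3*√11 (s = √11*3 + 5 = 3*√11 + 5 = 5 + 3*√11 ≈ 14.950)
D(j) = -2 - 17*j (D(j) = -2 + (-(10 + 7))*j = -2 + (-1*17)*j = -2 - 17*j)
D(s) - 45727 = (-2 - 17*(5 + 3*√11)) - 45727 = (-2 + (-85 - 51*√11)) - 45727 = (-87 - 51*√11) - 45727 = -45814 - 51*√11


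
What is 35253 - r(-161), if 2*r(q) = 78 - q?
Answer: 70267/2 ≈ 35134.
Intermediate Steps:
r(q) = 39 - q/2 (r(q) = (78 - q)/2 = 39 - q/2)
35253 - r(-161) = 35253 - (39 - ½*(-161)) = 35253 - (39 + 161/2) = 35253 - 1*239/2 = 35253 - 239/2 = 70267/2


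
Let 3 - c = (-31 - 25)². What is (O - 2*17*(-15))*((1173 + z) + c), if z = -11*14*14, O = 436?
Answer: -3893736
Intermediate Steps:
z = -2156 (z = -154*14 = -2156)
c = -3133 (c = 3 - (-31 - 25)² = 3 - 1*(-56)² = 3 - 1*3136 = 3 - 3136 = -3133)
(O - 2*17*(-15))*((1173 + z) + c) = (436 - 2*17*(-15))*((1173 - 2156) - 3133) = (436 - 34*(-15))*(-983 - 3133) = (436 + 510)*(-4116) = 946*(-4116) = -3893736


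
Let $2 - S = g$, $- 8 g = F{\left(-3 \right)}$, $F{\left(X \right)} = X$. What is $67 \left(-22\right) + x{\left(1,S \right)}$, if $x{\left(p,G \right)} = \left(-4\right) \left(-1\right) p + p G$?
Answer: $- \frac{11747}{8} \approx -1468.4$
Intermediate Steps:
$g = \frac{3}{8}$ ($g = \left(- \frac{1}{8}\right) \left(-3\right) = \frac{3}{8} \approx 0.375$)
$S = \frac{13}{8}$ ($S = 2 - \frac{3}{8} = \frac{13}{8} \approx 1.625$)
$x{\left(p,G \right)} = 4 p + G p$
$67 \left(-22\right) + x{\left(1,S \right)} = 67 \left(-22\right) + 1 \left(4 + \frac{13}{8}\right) = -1474 + 1 \cdot \frac{45}{8} = -1474 + \frac{45}{8} = - \frac{11747}{8}$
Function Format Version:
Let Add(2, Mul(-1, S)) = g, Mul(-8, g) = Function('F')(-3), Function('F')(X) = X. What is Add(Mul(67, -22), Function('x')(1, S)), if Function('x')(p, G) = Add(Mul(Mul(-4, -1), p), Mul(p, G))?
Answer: Rational(-11747, 8) ≈ -1468.4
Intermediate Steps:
g = Rational(3, 8) (g = Mul(Rational(-1, 8), -3) = Rational(3, 8) ≈ 0.37500)
S = Rational(13, 8) (S = Add(2, Mul(-1, Rational(3, 8))) = Add(2, Rational(-3, 8)) = Rational(13, 8) ≈ 1.6250)
Function('x')(p, G) = Add(Mul(4, p), Mul(G, p))
Add(Mul(67, -22), Function('x')(1, S)) = Add(Mul(67, -22), Mul(1, Add(4, Rational(13, 8)))) = Add(-1474, Mul(1, Rational(45, 8))) = Add(-1474, Rational(45, 8)) = Rational(-11747, 8)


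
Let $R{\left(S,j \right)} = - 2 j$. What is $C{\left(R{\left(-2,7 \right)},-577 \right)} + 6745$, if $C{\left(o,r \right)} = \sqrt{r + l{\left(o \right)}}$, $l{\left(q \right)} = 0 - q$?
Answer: $6745 + i \sqrt{563} \approx 6745.0 + 23.728 i$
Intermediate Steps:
$l{\left(q \right)} = - q$
$C{\left(o,r \right)} = \sqrt{r - o}$
$C{\left(R{\left(-2,7 \right)},-577 \right)} + 6745 = \sqrt{-577 - \left(-2\right) 7} + 6745 = \sqrt{-577 - -14} + 6745 = \sqrt{-577 + 14} + 6745 = \sqrt{-563} + 6745 = i \sqrt{563} + 6745 = 6745 + i \sqrt{563}$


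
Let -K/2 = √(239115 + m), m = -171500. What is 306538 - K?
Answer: 306538 + 2*√67615 ≈ 3.0706e+5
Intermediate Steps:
K = -2*√67615 (K = -2*√(239115 - 171500) = -2*√67615 ≈ -520.06)
306538 - K = 306538 - (-2)*√67615 = 306538 + 2*√67615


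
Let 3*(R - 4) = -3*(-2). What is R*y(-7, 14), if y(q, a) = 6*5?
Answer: 180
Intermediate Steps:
y(q, a) = 30
R = 6 (R = 4 + (-3*(-2))/3 = 4 + (⅓)*6 = 4 + 2 = 6)
R*y(-7, 14) = 6*30 = 180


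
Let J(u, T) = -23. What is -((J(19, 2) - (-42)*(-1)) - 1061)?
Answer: 1126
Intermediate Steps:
-((J(19, 2) - (-42)*(-1)) - 1061) = -((-23 - (-42)*(-1)) - 1061) = -((-23 - 42*1) - 1061) = -((-23 - 42) - 1061) = -(-65 - 1061) = -1*(-1126) = 1126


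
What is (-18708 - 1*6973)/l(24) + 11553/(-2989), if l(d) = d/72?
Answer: -230293080/2989 ≈ -77047.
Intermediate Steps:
l(d) = d/72 (l(d) = d*(1/72) = d/72)
(-18708 - 1*6973)/l(24) + 11553/(-2989) = (-18708 - 1*6973)/(((1/72)*24)) + 11553/(-2989) = (-18708 - 6973)/(1/3) + 11553*(-1/2989) = -25681*3 - 11553/2989 = -77043 - 11553/2989 = -230293080/2989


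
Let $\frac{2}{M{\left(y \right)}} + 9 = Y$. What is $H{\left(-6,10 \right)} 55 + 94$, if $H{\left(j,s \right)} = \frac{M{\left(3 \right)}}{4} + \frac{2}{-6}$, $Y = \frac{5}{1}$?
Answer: $\frac{1651}{24} \approx 68.792$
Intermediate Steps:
$Y = 5$ ($Y = 5 \cdot 1 = 5$)
$M{\left(y \right)} = - \frac{1}{2}$ ($M{\left(y \right)} = \frac{2}{-9 + 5} = \frac{2}{-4} = 2 \left(- \frac{1}{4}\right) = - \frac{1}{2}$)
$H{\left(j,s \right)} = - \frac{11}{24}$ ($H{\left(j,s \right)} = - \frac{1}{2 \cdot 4} + \frac{2}{-6} = \left(- \frac{1}{2}\right) \frac{1}{4} + 2 \left(- \frac{1}{6}\right) = - \frac{1}{8} - \frac{1}{3} = - \frac{11}{24}$)
$H{\left(-6,10 \right)} 55 + 94 = \left(- \frac{11}{24}\right) 55 + 94 = - \frac{605}{24} + 94 = \frac{1651}{24}$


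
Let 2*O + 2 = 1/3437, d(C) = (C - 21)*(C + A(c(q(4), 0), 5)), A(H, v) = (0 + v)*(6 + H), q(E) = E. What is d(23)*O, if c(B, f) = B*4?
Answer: -130587/491 ≈ -265.96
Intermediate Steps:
c(B, f) = 4*B
A(H, v) = v*(6 + H)
d(C) = (-21 + C)*(110 + C) (d(C) = (C - 21)*(C + 5*(6 + 4*4)) = (-21 + C)*(C + 5*(6 + 16)) = (-21 + C)*(C + 5*22) = (-21 + C)*(C + 110) = (-21 + C)*(110 + C))
O = -6873/6874 (O = -1 + (1/2)/3437 = -1 + (1/2)*(1/3437) = -1 + 1/6874 = -6873/6874 ≈ -0.99985)
d(23)*O = (-2310 + 23**2 + 89*23)*(-6873/6874) = (-2310 + 529 + 2047)*(-6873/6874) = 266*(-6873/6874) = -130587/491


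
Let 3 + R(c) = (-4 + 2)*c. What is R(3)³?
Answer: -729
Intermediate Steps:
R(c) = -3 - 2*c (R(c) = -3 + (-4 + 2)*c = -3 - 2*c)
R(3)³ = (-3 - 2*3)³ = (-3 - 6)³ = (-9)³ = -729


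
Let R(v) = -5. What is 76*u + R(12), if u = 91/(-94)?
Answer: -3693/47 ≈ -78.574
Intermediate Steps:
u = -91/94 (u = 91*(-1/94) = -91/94 ≈ -0.96809)
76*u + R(12) = 76*(-91/94) - 5 = -3458/47 - 5 = -3693/47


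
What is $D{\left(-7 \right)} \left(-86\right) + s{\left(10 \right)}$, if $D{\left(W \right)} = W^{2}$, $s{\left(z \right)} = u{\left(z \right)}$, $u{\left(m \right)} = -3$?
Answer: $-4217$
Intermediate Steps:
$s{\left(z \right)} = -3$
$D{\left(-7 \right)} \left(-86\right) + s{\left(10 \right)} = \left(-7\right)^{2} \left(-86\right) - 3 = 49 \left(-86\right) - 3 = -4214 - 3 = -4217$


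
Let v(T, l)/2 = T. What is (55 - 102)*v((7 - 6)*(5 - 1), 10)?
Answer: -376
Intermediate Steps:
v(T, l) = 2*T
(55 - 102)*v((7 - 6)*(5 - 1), 10) = (55 - 102)*(2*((7 - 6)*(5 - 1))) = -94*1*4 = -94*4 = -47*8 = -376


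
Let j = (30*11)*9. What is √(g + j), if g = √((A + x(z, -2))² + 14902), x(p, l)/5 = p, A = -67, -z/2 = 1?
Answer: √(2970 + √20831) ≈ 55.806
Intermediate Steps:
z = -2 (z = -2*1 = -2)
x(p, l) = 5*p
j = 2970 (j = 330*9 = 2970)
g = √20831 (g = √((-67 + 5*(-2))² + 14902) = √((-67 - 10)² + 14902) = √((-77)² + 14902) = √(5929 + 14902) = √20831 ≈ 144.33)
√(g + j) = √(√20831 + 2970) = √(2970 + √20831)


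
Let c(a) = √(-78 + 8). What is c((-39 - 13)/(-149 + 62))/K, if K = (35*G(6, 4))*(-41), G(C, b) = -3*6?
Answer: I*√70/25830 ≈ 0.00032391*I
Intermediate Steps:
G(C, b) = -18
c(a) = I*√70 (c(a) = √(-70) = I*√70)
K = 25830 (K = (35*(-18))*(-41) = -630*(-41) = 25830)
c((-39 - 13)/(-149 + 62))/K = (I*√70)/25830 = (I*√70)*(1/25830) = I*√70/25830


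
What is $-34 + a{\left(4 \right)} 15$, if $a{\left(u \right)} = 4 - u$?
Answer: $-34$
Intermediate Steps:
$-34 + a{\left(4 \right)} 15 = -34 + \left(4 - 4\right) 15 = -34 + 0 \cdot 15 = -34 + 0 = -34$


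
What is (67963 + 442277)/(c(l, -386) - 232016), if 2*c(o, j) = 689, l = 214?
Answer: -1020480/463343 ≈ -2.2024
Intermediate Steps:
c(o, j) = 689/2 (c(o, j) = (½)*689 = 689/2)
(67963 + 442277)/(c(l, -386) - 232016) = (67963 + 442277)/(689/2 - 232016) = 510240/(-463343/2) = 510240*(-2/463343) = -1020480/463343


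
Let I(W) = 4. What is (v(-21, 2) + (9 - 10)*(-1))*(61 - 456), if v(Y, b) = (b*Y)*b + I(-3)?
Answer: 31205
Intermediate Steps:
v(Y, b) = 4 + Y*b**2 (v(Y, b) = (b*Y)*b + 4 = (Y*b)*b + 4 = Y*b**2 + 4 = 4 + Y*b**2)
(v(-21, 2) + (9 - 10)*(-1))*(61 - 456) = ((4 - 21*2**2) + (9 - 10)*(-1))*(61 - 456) = ((4 - 21*4) - 1*(-1))*(-395) = ((4 - 84) + 1)*(-395) = (-80 + 1)*(-395) = -79*(-395) = 31205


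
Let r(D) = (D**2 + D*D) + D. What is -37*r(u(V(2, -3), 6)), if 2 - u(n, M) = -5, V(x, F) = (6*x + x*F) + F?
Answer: -3885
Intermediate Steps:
V(x, F) = F + 6*x + F*x (V(x, F) = (6*x + F*x) + F = F + 6*x + F*x)
u(n, M) = 7 (u(n, M) = 2 - 1*(-5) = 2 + 5 = 7)
r(D) = D + 2*D**2 (r(D) = (D**2 + D**2) + D = 2*D**2 + D = D + 2*D**2)
-37*r(u(V(2, -3), 6)) = -259*(1 + 2*7) = -259*(1 + 14) = -259*15 = -37*105 = -3885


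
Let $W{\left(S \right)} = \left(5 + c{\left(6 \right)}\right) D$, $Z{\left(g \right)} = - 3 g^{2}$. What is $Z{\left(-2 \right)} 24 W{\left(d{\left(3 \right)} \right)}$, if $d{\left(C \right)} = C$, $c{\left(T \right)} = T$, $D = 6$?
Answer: $-19008$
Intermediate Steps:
$W{\left(S \right)} = 66$ ($W{\left(S \right)} = \left(5 + 6\right) 6 = 11 \cdot 6 = 66$)
$Z{\left(-2 \right)} 24 W{\left(d{\left(3 \right)} \right)} = - 3 \left(-2\right)^{2} \cdot 24 \cdot 66 = \left(-3\right) 4 \cdot 24 \cdot 66 = \left(-12\right) 24 \cdot 66 = \left(-288\right) 66 = -19008$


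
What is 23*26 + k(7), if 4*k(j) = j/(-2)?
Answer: 4777/8 ≈ 597.13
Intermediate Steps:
k(j) = -j/8 (k(j) = (j/(-2))/4 = (j*(-½))/4 = (-j/2)/4 = -j/8)
23*26 + k(7) = 23*26 - ⅛*7 = 598 - 7/8 = 4777/8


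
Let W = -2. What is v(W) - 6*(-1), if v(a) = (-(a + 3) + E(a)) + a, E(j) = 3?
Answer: 6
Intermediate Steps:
v(a) = 0 (v(a) = (-(a + 3) + 3) + a = (-(3 + a) + 3) + a = ((-3 - a) + 3) + a = -a + a = 0)
v(W) - 6*(-1) = 0 - 6*(-1) = 0 + 6 = 6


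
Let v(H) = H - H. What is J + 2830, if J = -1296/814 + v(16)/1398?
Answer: 1151162/407 ≈ 2828.4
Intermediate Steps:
v(H) = 0
J = -648/407 (J = -1296/814 + 0/1398 = -1296*1/814 + 0*(1/1398) = -648/407 + 0 = -648/407 ≈ -1.5921)
J + 2830 = -648/407 + 2830 = 1151162/407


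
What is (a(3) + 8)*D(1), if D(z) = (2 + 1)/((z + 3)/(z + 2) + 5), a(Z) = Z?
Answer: 99/19 ≈ 5.2105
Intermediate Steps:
D(z) = 3/(5 + (3 + z)/(2 + z)) (D(z) = 3/((3 + z)/(2 + z) + 5) = 3/(5 + (3 + z)/(2 + z)))
(a(3) + 8)*D(1) = (3 + 8)*(3*(2 + 1)/(13 + 6*1)) = 11*(3*3/(13 + 6)) = 11*(3*3/19) = 11*(3*(1/19)*3) = 11*(9/19) = 99/19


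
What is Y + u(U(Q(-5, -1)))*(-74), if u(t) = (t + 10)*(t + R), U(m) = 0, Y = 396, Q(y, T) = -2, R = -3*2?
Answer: 4836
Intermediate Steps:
R = -6
u(t) = (-6 + t)*(10 + t) (u(t) = (t + 10)*(t - 6) = (10 + t)*(-6 + t) = (-6 + t)*(10 + t))
Y + u(U(Q(-5, -1)))*(-74) = 396 + (-60 + 0**2 + 4*0)*(-74) = 396 + (-60 + 0 + 0)*(-74) = 396 - 60*(-74) = 396 + 4440 = 4836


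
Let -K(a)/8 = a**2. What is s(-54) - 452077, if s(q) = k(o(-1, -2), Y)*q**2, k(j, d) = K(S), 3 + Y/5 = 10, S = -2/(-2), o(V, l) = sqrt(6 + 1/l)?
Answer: -475405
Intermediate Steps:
S = 1 (S = -2*(-1/2) = 1)
Y = 35 (Y = -15 + 5*10 = -15 + 50 = 35)
K(a) = -8*a**2
k(j, d) = -8 (k(j, d) = -8*1**2 = -8*1 = -8)
s(q) = -8*q**2
s(-54) - 452077 = -8*(-54)**2 - 452077 = -8*2916 - 452077 = -23328 - 452077 = -475405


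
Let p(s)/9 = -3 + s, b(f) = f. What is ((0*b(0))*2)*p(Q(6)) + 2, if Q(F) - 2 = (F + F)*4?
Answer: 2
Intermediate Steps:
Q(F) = 2 + 8*F (Q(F) = 2 + (F + F)*4 = 2 + (2*F)*4 = 2 + 8*F)
p(s) = -27 + 9*s (p(s) = 9*(-3 + s) = -27 + 9*s)
((0*b(0))*2)*p(Q(6)) + 2 = ((0*0)*2)*(-27 + 9*(2 + 8*6)) + 2 = (0*2)*(-27 + 9*(2 + 48)) + 2 = 0*(-27 + 9*50) + 2 = 0*(-27 + 450) + 2 = 0*423 + 2 = 0 + 2 = 2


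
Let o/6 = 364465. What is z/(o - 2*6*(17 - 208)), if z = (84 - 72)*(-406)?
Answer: -116/52121 ≈ -0.0022256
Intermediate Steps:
o = 2186790 (o = 6*364465 = 2186790)
z = -4872 (z = 12*(-406) = -4872)
z/(o - 2*6*(17 - 208)) = -4872/(2186790 - 2*6*(17 - 208)) = -4872/(2186790 - 12*(-191)) = -4872/(2186790 - 1*(-2292)) = -4872/(2186790 + 2292) = -4872/2189082 = -4872*1/2189082 = -116/52121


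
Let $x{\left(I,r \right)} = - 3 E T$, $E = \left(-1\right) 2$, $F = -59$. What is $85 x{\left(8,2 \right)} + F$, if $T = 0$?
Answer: $-59$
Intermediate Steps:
$E = -2$
$x{\left(I,r \right)} = 0$ ($x{\left(I,r \right)} = \left(-3\right) \left(-2\right) 0 = 6 \cdot 0 = 0$)
$85 x{\left(8,2 \right)} + F = 85 \cdot 0 - 59 = 0 - 59 = -59$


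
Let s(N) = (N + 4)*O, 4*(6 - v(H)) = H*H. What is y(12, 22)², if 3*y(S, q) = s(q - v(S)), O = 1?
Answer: 3136/9 ≈ 348.44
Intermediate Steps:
v(H) = 6 - H²/4 (v(H) = 6 - H*H/4 = 6 - H²/4)
s(N) = 4 + N (s(N) = (N + 4)*1 = (4 + N)*1 = 4 + N)
y(S, q) = -⅔ + q/3 + S²/12 (y(S, q) = (4 + (q - (6 - S²/4)))/3 = (4 + (q + (-6 + S²/4)))/3 = (4 + (-6 + q + S²/4))/3 = (-2 + q + S²/4)/3 = -⅔ + q/3 + S²/12)
y(12, 22)² = (-⅔ + (⅓)*22 + (1/12)*12²)² = (-⅔ + 22/3 + (1/12)*144)² = (-⅔ + 22/3 + 12)² = (56/3)² = 3136/9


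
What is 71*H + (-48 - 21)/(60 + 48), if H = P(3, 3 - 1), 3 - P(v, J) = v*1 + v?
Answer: -7691/36 ≈ -213.64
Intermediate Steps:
P(v, J) = 3 - 2*v (P(v, J) = 3 - (v*1 + v) = 3 - (v + v) = 3 - 2*v)
H = -3 (H = 3 - 2*3 = 3 - 6 = -3)
71*H + (-48 - 21)/(60 + 48) = 71*(-3) + (-48 - 21)/(60 + 48) = -213 - 69/108 = -213 - 69*1/108 = -213 - 23/36 = -7691/36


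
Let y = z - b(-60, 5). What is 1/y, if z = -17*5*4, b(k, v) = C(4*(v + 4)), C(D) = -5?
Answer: -1/335 ≈ -0.0029851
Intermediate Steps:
b(k, v) = -5
z = -340 (z = -85*4 = -340)
y = -335 (y = -340 - 1*(-5) = -340 + 5 = -335)
1/y = 1/(-335) = -1/335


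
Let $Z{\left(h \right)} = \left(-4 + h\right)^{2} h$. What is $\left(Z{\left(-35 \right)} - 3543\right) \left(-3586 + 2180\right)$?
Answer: $79829868$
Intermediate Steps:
$Z{\left(h \right)} = h \left(-4 + h\right)^{2}$
$\left(Z{\left(-35 \right)} - 3543\right) \left(-3586 + 2180\right) = \left(- 35 \left(-4 - 35\right)^{2} - 3543\right) \left(-3586 + 2180\right) = \left(- 35 \left(-39\right)^{2} - 3543\right) \left(-1406\right) = \left(\left(-35\right) 1521 - 3543\right) \left(-1406\right) = \left(-53235 - 3543\right) \left(-1406\right) = \left(-56778\right) \left(-1406\right) = 79829868$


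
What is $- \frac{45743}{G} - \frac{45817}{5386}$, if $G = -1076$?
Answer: $\frac{98536353}{2897668} \approx 34.005$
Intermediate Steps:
$- \frac{45743}{G} - \frac{45817}{5386} = - \frac{45743}{-1076} - \frac{45817}{5386} = \left(-45743\right) \left(- \frac{1}{1076}\right) - \frac{45817}{5386} = \frac{45743}{1076} - \frac{45817}{5386} = \frac{98536353}{2897668}$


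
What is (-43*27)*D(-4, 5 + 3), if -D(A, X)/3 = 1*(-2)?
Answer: -6966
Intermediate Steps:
D(A, X) = 6 (D(A, X) = -3*(-2) = 6)
(-43*27)*D(-4, 5 + 3) = -43*27*6 = -1161*6 = -6966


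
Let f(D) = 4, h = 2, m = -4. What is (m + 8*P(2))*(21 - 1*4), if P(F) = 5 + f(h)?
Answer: 1156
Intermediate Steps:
P(F) = 9 (P(F) = 5 + 4 = 9)
(m + 8*P(2))*(21 - 1*4) = (-4 + 8*9)*(21 - 1*4) = (-4 + 72)*(21 - 4) = 68*17 = 1156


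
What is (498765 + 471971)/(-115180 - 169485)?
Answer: -970736/284665 ≈ -3.4101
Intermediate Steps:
(498765 + 471971)/(-115180 - 169485) = 970736/(-284665) = 970736*(-1/284665) = -970736/284665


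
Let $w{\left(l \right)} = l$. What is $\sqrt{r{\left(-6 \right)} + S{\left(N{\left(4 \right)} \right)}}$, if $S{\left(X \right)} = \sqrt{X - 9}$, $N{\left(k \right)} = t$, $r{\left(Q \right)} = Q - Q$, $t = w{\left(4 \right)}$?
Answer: $\sqrt[4]{5} \sqrt{i} \approx 1.0574 + 1.0574 i$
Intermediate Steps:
$t = 4$
$r{\left(Q \right)} = 0$
$N{\left(k \right)} = 4$
$S{\left(X \right)} = \sqrt{-9 + X}$
$\sqrt{r{\left(-6 \right)} + S{\left(N{\left(4 \right)} \right)}} = \sqrt{0 + \sqrt{-9 + 4}} = \sqrt{0 + \sqrt{-5}} = \sqrt{0 + i \sqrt{5}} = \sqrt{i \sqrt{5}} = \sqrt[4]{5} \sqrt{i}$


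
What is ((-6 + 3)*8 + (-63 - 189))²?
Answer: 76176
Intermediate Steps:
((-6 + 3)*8 + (-63 - 189))² = (-3*8 - 252)² = (-24 - 252)² = (-276)² = 76176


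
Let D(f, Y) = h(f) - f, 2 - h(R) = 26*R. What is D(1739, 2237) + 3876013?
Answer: 3829062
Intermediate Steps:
h(R) = 2 - 26*R
D(f, Y) = 2 - 27*f (D(f, Y) = (2 - 26*f) - f = 2 - 27*f)
D(1739, 2237) + 3876013 = (2 - 27*1739) + 3876013 = (2 - 46953) + 3876013 = -46951 + 3876013 = 3829062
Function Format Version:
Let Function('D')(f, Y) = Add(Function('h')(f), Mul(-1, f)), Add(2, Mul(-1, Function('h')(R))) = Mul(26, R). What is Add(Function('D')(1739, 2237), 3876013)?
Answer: 3829062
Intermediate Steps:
Function('h')(R) = Add(2, Mul(-26, R)) (Function('h')(R) = Add(2, Mul(-1, Mul(26, R))) = Add(2, Mul(-26, R)))
Function('D')(f, Y) = Add(2, Mul(-27, f)) (Function('D')(f, Y) = Add(Add(2, Mul(-26, f)), Mul(-1, f)) = Add(2, Mul(-27, f)))
Add(Function('D')(1739, 2237), 3876013) = Add(Add(2, Mul(-27, 1739)), 3876013) = Add(Add(2, -46953), 3876013) = Add(-46951, 3876013) = 3829062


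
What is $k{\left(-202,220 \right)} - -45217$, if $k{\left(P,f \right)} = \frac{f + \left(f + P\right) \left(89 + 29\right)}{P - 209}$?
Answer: $\frac{18581843}{411} \approx 45211.0$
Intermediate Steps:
$k{\left(P,f \right)} = \frac{118 P + 119 f}{-209 + P}$ ($k{\left(P,f \right)} = \frac{f + \left(P + f\right) 118}{-209 + P} = \frac{f + \left(118 P + 118 f\right)}{-209 + P} = \frac{118 P + 119 f}{-209 + P}$)
$k{\left(-202,220 \right)} - -45217 = \frac{118 \left(-202\right) + 119 \cdot 220}{-209 - 202} - -45217 = \frac{-23836 + 26180}{-411} + 45217 = \left(- \frac{1}{411}\right) 2344 + 45217 = - \frac{2344}{411} + 45217 = \frac{18581843}{411}$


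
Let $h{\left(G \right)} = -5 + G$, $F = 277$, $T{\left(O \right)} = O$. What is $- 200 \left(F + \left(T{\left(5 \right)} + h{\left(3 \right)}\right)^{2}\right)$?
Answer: $-57200$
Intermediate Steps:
$- 200 \left(F + \left(T{\left(5 \right)} + h{\left(3 \right)}\right)^{2}\right) = - 200 \left(277 + \left(5 + \left(-5 + 3\right)\right)^{2}\right) = - 200 \left(277 + \left(5 - 2\right)^{2}\right) = - 200 \left(277 + 3^{2}\right) = - 200 \left(277 + 9\right) = \left(-200\right) 286 = -57200$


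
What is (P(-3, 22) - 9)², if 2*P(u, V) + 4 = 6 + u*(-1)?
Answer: 169/4 ≈ 42.250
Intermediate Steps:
P(u, V) = 1 - u/2 (P(u, V) = -2 + (6 + u*(-1))/2 = -2 + (6 - u)/2 = -2 + (3 - u/2) = 1 - u/2)
(P(-3, 22) - 9)² = ((1 - ½*(-3)) - 9)² = ((1 + 3/2) - 9)² = (5/2 - 9)² = (-13/2)² = 169/4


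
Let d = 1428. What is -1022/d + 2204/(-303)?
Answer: -82309/10302 ≈ -7.9896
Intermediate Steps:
-1022/d + 2204/(-303) = -1022/1428 + 2204/(-303) = -1022*1/1428 + 2204*(-1/303) = -73/102 - 2204/303 = -82309/10302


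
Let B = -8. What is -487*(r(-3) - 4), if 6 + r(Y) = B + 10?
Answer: 3896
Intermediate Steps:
r(Y) = -4 (r(Y) = -6 + (-8 + 10) = -6 + 2 = -4)
-487*(r(-3) - 4) = -487*(-4 - 4) = -487*(-8) = 3896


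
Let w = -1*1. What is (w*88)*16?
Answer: -1408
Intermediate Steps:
w = -1
(w*88)*16 = -1*88*16 = -88*16 = -1408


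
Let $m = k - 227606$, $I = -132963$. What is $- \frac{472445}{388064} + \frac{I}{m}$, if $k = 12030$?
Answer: $- \frac{6281206211}{10457160608} \approx -0.60066$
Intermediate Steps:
$m = -215576$ ($m = 12030 - 227606 = -215576$)
$- \frac{472445}{388064} + \frac{I}{m} = - \frac{472445}{388064} - \frac{132963}{-215576} = \left(-472445\right) \frac{1}{388064} - - \frac{132963}{215576} = - \frac{472445}{388064} + \frac{132963}{215576} = - \frac{6281206211}{10457160608}$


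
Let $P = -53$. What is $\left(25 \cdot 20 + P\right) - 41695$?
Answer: $-41248$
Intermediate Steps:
$\left(25 \cdot 20 + P\right) - 41695 = \left(25 \cdot 20 - 53\right) - 41695 = \left(500 - 53\right) - 41695 = 447 - 41695 = -41248$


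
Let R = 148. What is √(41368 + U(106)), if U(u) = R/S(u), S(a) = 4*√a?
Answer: √(464810848 + 3922*√106)/106 ≈ 203.40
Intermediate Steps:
U(u) = 37/√u (U(u) = 148/((4*√u)) = 148*(1/(4*√u)) = 37/√u)
√(41368 + U(106)) = √(41368 + 37/√106) = √(41368 + 37*(√106/106)) = √(41368 + 37*√106/106)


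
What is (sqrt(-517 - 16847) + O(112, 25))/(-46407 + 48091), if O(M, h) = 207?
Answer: 207/1684 + I*sqrt(4341)/842 ≈ 0.12292 + 0.07825*I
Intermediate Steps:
(sqrt(-517 - 16847) + O(112, 25))/(-46407 + 48091) = (sqrt(-517 - 16847) + 207)/(-46407 + 48091) = (sqrt(-17364) + 207)/1684 = (2*I*sqrt(4341) + 207)*(1/1684) = (207 + 2*I*sqrt(4341))*(1/1684) = 207/1684 + I*sqrt(4341)/842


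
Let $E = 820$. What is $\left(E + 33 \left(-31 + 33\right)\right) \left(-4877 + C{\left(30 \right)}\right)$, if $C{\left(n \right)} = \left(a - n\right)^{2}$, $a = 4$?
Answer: $-3722086$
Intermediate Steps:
$C{\left(n \right)} = \left(4 - n\right)^{2}$
$\left(E + 33 \left(-31 + 33\right)\right) \left(-4877 + C{\left(30 \right)}\right) = \left(820 + 33 \left(-31 + 33\right)\right) \left(-4877 + \left(-4 + 30\right)^{2}\right) = \left(820 + 33 \cdot 2\right) \left(-4877 + 26^{2}\right) = \left(820 + 66\right) \left(-4877 + 676\right) = 886 \left(-4201\right) = -3722086$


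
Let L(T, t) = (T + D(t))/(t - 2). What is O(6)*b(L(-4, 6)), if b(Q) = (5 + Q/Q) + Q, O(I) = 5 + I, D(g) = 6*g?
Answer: 154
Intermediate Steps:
L(T, t) = (T + 6*t)/(-2 + t) (L(T, t) = (T + 6*t)/(t - 2) = (T + 6*t)/(-2 + t))
b(Q) = 6 + Q (b(Q) = (5 + 1) + Q = 6 + Q)
O(6)*b(L(-4, 6)) = (5 + 6)*(6 + (-4 + 6*6)/(-2 + 6)) = 11*(6 + (-4 + 36)/4) = 11*(6 + (¼)*32) = 11*(6 + 8) = 11*14 = 154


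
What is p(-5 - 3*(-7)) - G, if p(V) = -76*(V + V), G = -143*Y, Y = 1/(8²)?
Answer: -155505/64 ≈ -2429.8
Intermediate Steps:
Y = 1/64 ≈ 0.015625
G = -143/64 (G = -143*1/64 = -143/64 ≈ -2.2344)
p(V) = -152*V
p(-5 - 3*(-7)) - G = -152*(-5 - 3*(-7)) - 1*(-143/64) = -152*(-5 + 21) + 143/64 = -152*16 + 143/64 = -2432 + 143/64 = -155505/64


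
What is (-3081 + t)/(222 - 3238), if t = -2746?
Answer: 5827/3016 ≈ 1.9320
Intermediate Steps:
(-3081 + t)/(222 - 3238) = (-3081 - 2746)/(222 - 3238) = -5827/(-3016) = -5827*(-1/3016) = 5827/3016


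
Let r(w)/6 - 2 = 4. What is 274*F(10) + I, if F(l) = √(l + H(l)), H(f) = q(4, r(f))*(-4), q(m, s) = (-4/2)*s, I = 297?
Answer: 297 + 274*√298 ≈ 5027.0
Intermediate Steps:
r(w) = 36 (r(w) = 12 + 6*4 = 12 + 24 = 36)
q(m, s) = -2*s (q(m, s) = (-4*½)*s = -2*s)
H(f) = 288 (H(f) = -2*36*(-4) = -72*(-4) = 288)
F(l) = √(288 + l) (F(l) = √(l + 288) = √(288 + l))
274*F(10) + I = 274*√(288 + 10) + 297 = 274*√298 + 297 = 297 + 274*√298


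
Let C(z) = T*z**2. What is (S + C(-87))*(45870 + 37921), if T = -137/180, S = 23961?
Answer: 30500175373/20 ≈ 1.5250e+9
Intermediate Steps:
T = -137/180 (T = -137*1/180 = -137/180 ≈ -0.76111)
C(z) = -137*z**2/180
(S + C(-87))*(45870 + 37921) = (23961 - 137/180*(-87)**2)*(45870 + 37921) = (23961 - 137/180*7569)*83791 = (23961 - 115217/20)*83791 = (364003/20)*83791 = 30500175373/20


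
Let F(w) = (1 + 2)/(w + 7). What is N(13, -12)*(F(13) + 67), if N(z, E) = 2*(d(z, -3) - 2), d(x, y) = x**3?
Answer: 589577/2 ≈ 2.9479e+5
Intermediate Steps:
N(z, E) = -4 + 2*z**3 (N(z, E) = 2*(z**3 - 2) = 2*(-2 + z**3) = -4 + 2*z**3)
F(w) = 3/(7 + w)
N(13, -12)*(F(13) + 67) = (-4 + 2*13**3)*(3/(7 + 13) + 67) = (-4 + 2*2197)*(3/20 + 67) = (-4 + 4394)*(3*(1/20) + 67) = 4390*(3/20 + 67) = 4390*(1343/20) = 589577/2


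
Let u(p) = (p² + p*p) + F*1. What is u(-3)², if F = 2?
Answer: 400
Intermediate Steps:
u(p) = 2 + 2*p² (u(p) = (p² + p*p) + 2*1 = (p² + p²) + 2 = 2*p² + 2 = 2 + 2*p²)
u(-3)² = (2 + 2*(-3)²)² = (2 + 2*9)² = (2 + 18)² = 20² = 400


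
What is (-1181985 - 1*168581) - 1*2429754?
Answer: -3780320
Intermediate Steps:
(-1181985 - 1*168581) - 1*2429754 = (-1181985 - 168581) - 2429754 = -1350566 - 2429754 = -3780320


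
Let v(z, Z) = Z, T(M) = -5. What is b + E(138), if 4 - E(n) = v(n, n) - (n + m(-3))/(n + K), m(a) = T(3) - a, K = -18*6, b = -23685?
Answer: -357217/15 ≈ -23814.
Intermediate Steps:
K = -108
m(a) = -5 - a
E(n) = 4 - n + (-2 + n)/(-108 + n) (E(n) = 4 - (n - (n + (-5 - 1*(-3)))/(n - 108)) = 4 - (n - (n + (-5 + 3))/(-108 + n)) = 4 - (n - (n - 2)/(-108 + n)) = 4 - (n - (-2 + n)/(-108 + n)) = 4 + (-n + (-2 + n)/(-108 + n)) = 4 - n + (-2 + n)/(-108 + n))
b + E(138) = -23685 + (-434 - 1*138² + 113*138)/(-108 + 138) = -23685 + (-434 - 1*19044 + 15594)/30 = -23685 + (-434 - 19044 + 15594)/30 = -23685 + (1/30)*(-3884) = -23685 - 1942/15 = -357217/15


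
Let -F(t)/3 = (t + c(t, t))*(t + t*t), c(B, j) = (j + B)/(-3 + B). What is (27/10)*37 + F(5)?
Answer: -8001/10 ≈ -800.10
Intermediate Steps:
c(B, j) = (B + j)/(-3 + B)
F(t) = -3*(t + t**2)*(t + 2*t/(-3 + t)) (F(t) = -3*(t + (t + t)/(-3 + t))*(t + t*t) = -3*(t + (2*t)/(-3 + t))*(t + t**2) = -3*(t + 2*t/(-3 + t))*(t + t**2) = -3*(t + t**2)*(t + 2*t/(-3 + t)))
(27/10)*37 + F(5) = (27/10)*37 + 3*5**2*(1 - 1*5**2)/(-3 + 5) = (27*(1/10))*37 + 3*25*(1 - 1*25)/2 = (27/10)*37 + 3*25*(1/2)*(1 - 25) = 999/10 + 3*25*(1/2)*(-24) = 999/10 - 900 = -8001/10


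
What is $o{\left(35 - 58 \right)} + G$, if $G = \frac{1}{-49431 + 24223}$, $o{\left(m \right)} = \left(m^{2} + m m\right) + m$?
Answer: $\frac{26090279}{25208} \approx 1035.0$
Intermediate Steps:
$o{\left(m \right)} = m + 2 m^{2}$ ($o{\left(m \right)} = \left(m^{2} + m^{2}\right) + m = 2 m^{2} + m = m + 2 m^{2}$)
$G = - \frac{1}{25208}$ ($G = \frac{1}{-25208} = - \frac{1}{25208} \approx -3.967 \cdot 10^{-5}$)
$o{\left(35 - 58 \right)} + G = \left(35 - 58\right) \left(1 + 2 \left(35 - 58\right)\right) - \frac{1}{25208} = - 23 \left(1 + 2 \left(-23\right)\right) - \frac{1}{25208} = - 23 \left(1 - 46\right) - \frac{1}{25208} = \left(-23\right) \left(-45\right) - \frac{1}{25208} = 1035 - \frac{1}{25208} = \frac{26090279}{25208}$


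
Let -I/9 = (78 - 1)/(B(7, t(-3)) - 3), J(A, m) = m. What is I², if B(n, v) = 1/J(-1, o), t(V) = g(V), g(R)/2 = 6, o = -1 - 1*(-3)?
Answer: 1920996/25 ≈ 76840.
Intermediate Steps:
o = 2 (o = -1 + 3 = 2)
g(R) = 12 (g(R) = 2*6 = 12)
t(V) = 12
B(n, v) = ½ (B(n, v) = 1/2 = ½)
I = 1386/5 (I = -9*(78 - 1)/(½ - 3) = -693/(-5/2) = -693*(-2)/5 = -9*(-154/5) = 1386/5 ≈ 277.20)
I² = (1386/5)² = 1920996/25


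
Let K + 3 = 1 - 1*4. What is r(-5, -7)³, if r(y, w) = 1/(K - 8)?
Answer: -1/2744 ≈ -0.00036443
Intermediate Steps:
K = -6 (K = -3 + (1 - 1*4) = -3 + (1 - 4) = -3 - 3 = -6)
r(y, w) = -1/14 (r(y, w) = 1/(-6 - 8) = 1/(-14) = -1/14)
r(-5, -7)³ = (-1/14)³ = -1/2744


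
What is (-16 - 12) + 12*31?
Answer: 344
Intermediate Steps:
(-16 - 12) + 12*31 = -28 + 372 = 344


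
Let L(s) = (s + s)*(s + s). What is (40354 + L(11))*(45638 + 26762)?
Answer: 2956671200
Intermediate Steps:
L(s) = 4*s² (L(s) = (2*s)*(2*s) = 4*s²)
(40354 + L(11))*(45638 + 26762) = (40354 + 4*11²)*(45638 + 26762) = (40354 + 4*121)*72400 = (40354 + 484)*72400 = 40838*72400 = 2956671200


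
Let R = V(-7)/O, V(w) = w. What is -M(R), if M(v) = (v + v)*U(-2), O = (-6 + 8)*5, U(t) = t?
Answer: -14/5 ≈ -2.8000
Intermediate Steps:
O = 10 (O = 2*5 = 10)
R = -7/10 ≈ -0.70000
M(v) = -4*v (M(v) = (v + v)*(-2) = (2*v)*(-2) = -4*v)
-M(R) = -(-4)*(-7)/10 = -1*14/5 = -14/5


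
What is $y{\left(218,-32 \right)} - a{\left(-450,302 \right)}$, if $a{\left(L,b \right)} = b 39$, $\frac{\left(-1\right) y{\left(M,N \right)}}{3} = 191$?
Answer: $-12351$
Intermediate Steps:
$y{\left(M,N \right)} = -573$ ($y{\left(M,N \right)} = \left(-3\right) 191 = -573$)
$a{\left(L,b \right)} = 39 b$
$y{\left(218,-32 \right)} - a{\left(-450,302 \right)} = -573 - 39 \cdot 302 = -573 - 11778 = -12351$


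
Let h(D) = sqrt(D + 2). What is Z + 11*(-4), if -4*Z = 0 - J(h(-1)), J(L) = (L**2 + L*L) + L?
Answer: -173/4 ≈ -43.250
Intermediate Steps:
h(D) = sqrt(2 + D)
J(L) = L + 2*L**2 (J(L) = (L**2 + L**2) + L = 2*L**2 + L = L + 2*L**2)
Z = 3/4 (Z = -(0 - sqrt(2 - 1)*(1 + 2*sqrt(2 - 1)))/4 = -(0 - sqrt(1)*(1 + 2*sqrt(1)))/4 = -(0 - (1 + 2*1))/4 = -(0 - (1 + 2))/4 = -(0 - 3)/4 = -1/4*(-3) = 3/4 ≈ 0.75000)
Z + 11*(-4) = 3/4 + 11*(-4) = 3/4 - 44 = -173/4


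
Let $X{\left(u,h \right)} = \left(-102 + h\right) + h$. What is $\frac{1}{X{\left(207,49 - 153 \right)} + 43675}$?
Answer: $\frac{1}{43365} \approx 2.306 \cdot 10^{-5}$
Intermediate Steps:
$X{\left(u,h \right)} = -102 + 2 h$
$\frac{1}{X{\left(207,49 - 153 \right)} + 43675} = \frac{1}{\left(-102 + 2 \left(49 - 153\right)\right) + 43675} = \frac{1}{\left(-102 + 2 \left(-104\right)\right) + 43675} = \frac{1}{\left(-102 - 208\right) + 43675} = \frac{1}{-310 + 43675} = \frac{1}{43365}$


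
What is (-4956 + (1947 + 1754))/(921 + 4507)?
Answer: -1255/5428 ≈ -0.23121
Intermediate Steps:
(-4956 + (1947 + 1754))/(921 + 4507) = (-4956 + 3701)/5428 = -1255*1/5428 = -1255/5428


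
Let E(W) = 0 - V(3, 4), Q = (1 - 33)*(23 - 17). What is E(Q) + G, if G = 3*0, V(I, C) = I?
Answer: -3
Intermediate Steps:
Q = -192 (Q = -32*6 = -192)
G = 0
E(W) = -3 (E(W) = 0 - 1*3 = 0 - 3 = -3)
E(Q) + G = -3 + 0 = -3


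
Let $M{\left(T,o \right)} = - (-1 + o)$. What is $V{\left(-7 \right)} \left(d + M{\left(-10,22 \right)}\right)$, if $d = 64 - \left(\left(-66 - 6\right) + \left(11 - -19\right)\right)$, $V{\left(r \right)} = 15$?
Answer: $1275$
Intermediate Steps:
$M{\left(T,o \right)} = 1 - o$
$d = 106$ ($d = 64 - \left(-72 + \left(11 + 19\right)\right) = 64 - \left(-72 + 30\right) = 64 - -42 = 64 + 42 = 106$)
$V{\left(-7 \right)} \left(d + M{\left(-10,22 \right)}\right) = 15 \left(106 + \left(1 - 22\right)\right) = 15 \left(106 - 21\right) = 15 \cdot 85 = 1275$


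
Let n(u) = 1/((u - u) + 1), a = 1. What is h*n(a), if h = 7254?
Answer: 7254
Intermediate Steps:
n(u) = 1 (n(u) = 1/(0 + 1) = 1/1 = 1)
h*n(a) = 7254*1 = 7254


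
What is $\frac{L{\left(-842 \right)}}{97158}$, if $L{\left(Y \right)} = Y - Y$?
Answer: $0$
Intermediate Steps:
$L{\left(Y \right)} = 0$
$\frac{L{\left(-842 \right)}}{97158} = \frac{0}{97158} = 0 \cdot \frac{1}{97158} = 0$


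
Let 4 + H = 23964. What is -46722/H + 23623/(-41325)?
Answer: -416827/165300 ≈ -2.5216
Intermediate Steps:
H = 23960 (H = -4 + 23964 = 23960)
-46722/H + 23623/(-41325) = -46722/23960 + 23623/(-41325) = -46722*1/23960 + 23623*(-1/41325) = -39/20 - 23623/41325 = -416827/165300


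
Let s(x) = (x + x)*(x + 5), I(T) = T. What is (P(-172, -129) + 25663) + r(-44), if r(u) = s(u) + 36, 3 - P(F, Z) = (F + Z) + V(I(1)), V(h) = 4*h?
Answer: 29431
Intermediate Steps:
s(x) = 2*x*(5 + x) (s(x) = (2*x)*(5 + x) = 2*x*(5 + x))
P(F, Z) = -1 - F - Z (P(F, Z) = 3 - ((F + Z) + 4*1) = 3 - ((F + Z) + 4) = 3 - (4 + F + Z) = 3 + (-4 - F - Z) = -1 - F - Z)
r(u) = 36 + 2*u*(5 + u) (r(u) = 2*u*(5 + u) + 36 = 36 + 2*u*(5 + u))
(P(-172, -129) + 25663) + r(-44) = ((-1 - 1*(-172) - 1*(-129)) + 25663) + (36 + 2*(-44)*(5 - 44)) = ((-1 + 172 + 129) + 25663) + (36 + 2*(-44)*(-39)) = (300 + 25663) + (36 + 3432) = 25963 + 3468 = 29431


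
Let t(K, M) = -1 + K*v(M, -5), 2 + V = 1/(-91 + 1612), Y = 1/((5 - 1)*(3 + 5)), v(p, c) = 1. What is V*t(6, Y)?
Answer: -15205/1521 ≈ -9.9967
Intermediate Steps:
Y = 1/32 (Y = 1/(4*8) = 1/32 ≈ 0.031250)
V = -3041/1521 (V = -2 + 1/(-91 + 1612) = -2 + 1/1521 = -3041/1521 ≈ -1.9993)
t(K, M) = -1 + K (t(K, M) = -1 + K*1 = -1 + K)
V*t(6, Y) = -3041*(-1 + 6)/1521 = -3041/1521*5 = -15205/1521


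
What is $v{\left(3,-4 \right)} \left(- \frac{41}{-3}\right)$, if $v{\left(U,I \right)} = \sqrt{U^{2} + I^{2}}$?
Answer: $\frac{205}{3} \approx 68.333$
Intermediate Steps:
$v{\left(U,I \right)} = \sqrt{I^{2} + U^{2}}$
$v{\left(3,-4 \right)} \left(- \frac{41}{-3}\right) = \sqrt{\left(-4\right)^{2} + 3^{2}} \left(- \frac{41}{-3}\right) = \sqrt{16 + 9} \left(\left(-41\right) \left(- \frac{1}{3}\right)\right) = \sqrt{25} \cdot \frac{41}{3} = 5 \cdot \frac{41}{3} = \frac{205}{3}$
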